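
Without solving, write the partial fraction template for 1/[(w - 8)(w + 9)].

Distinct linear factors: A/(w - 8) + B/(w + 9)


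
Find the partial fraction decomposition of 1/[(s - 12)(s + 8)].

1/(s - 12)(s + 8) = A/(s - 12) + B/(s + 8). A = 1/(12 + 8) = 1/20, B = 1/(-8 - 12) = -1/20
Result: (1/20)/(s - 12) - (1/20)/(s + 8)


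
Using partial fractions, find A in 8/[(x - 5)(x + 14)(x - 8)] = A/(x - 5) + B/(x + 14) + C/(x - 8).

Cover-up at x = 5: A = 8/[(5 + 14)(5 - 8)] = 8/[(19)(-3)] = -8/57


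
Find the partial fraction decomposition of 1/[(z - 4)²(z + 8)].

Cover-up at z=-8: γ = 1/(-8 - 4)² = 1/144. Cover-up at z=4: β = 1/(4 + 8) = 1/12. Comparing z² coeff: α = -γ = -1/144
Result: (-1/144)/(z - 4) + (1/12)/(z - 4)² + (1/144)/(z + 8)


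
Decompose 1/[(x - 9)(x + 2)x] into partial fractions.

Using cover-up method: A = 1/99, B = 1/22, C = -1/18
Result: (1/99)/(x - 9) + (1/22)/(x + 2) - (1/18)/x


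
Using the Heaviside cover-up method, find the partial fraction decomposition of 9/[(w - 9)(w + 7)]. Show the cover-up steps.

Cover (w - 9): set w=9, get P = 9/(9 + 7) = 9/16. Cover (w + 7): set w=-7, get Q = 9/(-7 - 9) = -9/16.
Result: (9/16)/(w - 9) - (9/16)/(w + 7)


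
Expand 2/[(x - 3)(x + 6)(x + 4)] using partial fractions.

Using cover-up method: P = 2/63, Q = 1/9, R = -1/7
Result: (2/63)/(x - 3) + (1/9)/(x + 6) - (1/7)/(x + 4)


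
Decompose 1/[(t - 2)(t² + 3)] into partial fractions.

Cover-up at t = 2: A = 1/(2² + 3) = 1/7. Then B = -A = -1/7, C = -A·(0 + 2) = -2/7
Result: (1/7)/(t - 2) - ((1/7)t + 2/7)/(t² + 3)


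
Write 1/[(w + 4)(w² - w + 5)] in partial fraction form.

Cover-up at w = -4: A = 1/((-4)² - 1·(-4) + 5) = 1/25. Then B = -A = -1/25, C = -A·(-1 - 4) = 1/5
Result: (1/25)/(w + 4) - ((1/25)w - 1/5)/(w² - w + 5)


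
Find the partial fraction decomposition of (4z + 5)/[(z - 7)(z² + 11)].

At z=7: α = (4·7 + 5)/(7² + 11) = 11/20. β = -α = -11/20, γ = 4 - 7·α = 3/20
Result: (11/20)/(z - 7) - ((11/20)z - 3/20)/(z² + 11)


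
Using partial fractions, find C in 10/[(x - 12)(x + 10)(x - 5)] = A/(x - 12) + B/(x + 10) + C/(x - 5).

Cover-up at x = 5: C = 10/[(5 - 12)(5 + 10)] = 10/[(-7)(15)] = -10/105 = -2/21


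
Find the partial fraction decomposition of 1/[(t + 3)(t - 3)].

1/(t + 3)(t - 3) = A/(t + 3) + B/(t - 3). A = 1/(-3 - 3) = -1/6, B = 1/(3 + 3) = 1/6
Result: (-1/6)/(t + 3) + (1/6)/(t - 3)


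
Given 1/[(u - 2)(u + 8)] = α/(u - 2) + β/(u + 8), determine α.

Cover-up at u = 2: α = 1/(2 + 8) = 1/10


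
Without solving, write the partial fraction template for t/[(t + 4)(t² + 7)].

Linear + irreducible quadratic: α/(t + 4) + (βt + γ)/(t² + 7)


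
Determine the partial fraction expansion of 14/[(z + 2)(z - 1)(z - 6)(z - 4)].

Using Heaviside cover-up: (-7/72)/(z + 2) + (14/45)/(z - 1) + (7/40)/(z - 6) - (7/18)/(z - 4)


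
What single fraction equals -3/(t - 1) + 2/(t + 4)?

Common denominator (t - 1)(t + 4). Numerator: -3(t + 4) + 2(t - 1) = (-3t - 12) + (2t - 2) = -t - 14
Result: (-t - 14)/[(t - 1)(t + 4)]


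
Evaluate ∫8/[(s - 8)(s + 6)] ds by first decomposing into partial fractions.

Decompose: 8/[(s - 8)(s + 6)] = (4/7)/(s - 8) - (4/7)/(s + 6). Integrate each term: (4/7) ln|(s - 8)| - (4/7) ln|(s + 6)| + C


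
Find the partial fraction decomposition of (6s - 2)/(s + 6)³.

(6s - 2) = A(s + 6)² + B(s + 6) + C. At s = -6: C = 6·(-6) - 2 = -38. Coefficients: A = 0, B = 6
Result: 6/(s + 6)² - 38/(s + 6)³


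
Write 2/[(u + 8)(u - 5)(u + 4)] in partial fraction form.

Using cover-up method: P = 1/26, Q = 2/117, R = -1/18
Result: (1/26)/(u + 8) + (2/117)/(u - 5) - (1/18)/(u + 4)


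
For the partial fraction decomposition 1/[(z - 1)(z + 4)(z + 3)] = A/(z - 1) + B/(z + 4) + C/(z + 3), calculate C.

Cover-up at z = -3: C = 1/[(-3 - 1)(-3 + 4)] = 1/[(-4)(1)] = -1/4


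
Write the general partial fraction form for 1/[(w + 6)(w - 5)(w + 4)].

Three distinct linear factors: P/(w + 6) + Q/(w - 5) + R/(w + 4)


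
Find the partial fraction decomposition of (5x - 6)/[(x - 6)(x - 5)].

At x=6: α = (5·6 - 6)/(6 - 5) = 24. At x=5: β = (5·5 - 6)/(5 - 6) = -19
Result: 24/(x - 6) - 19/(x - 5)


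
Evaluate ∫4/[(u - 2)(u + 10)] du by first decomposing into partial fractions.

Decompose: 4/[(u - 2)(u + 10)] = (1/3)/(u - 2) - (1/3)/(u + 10). Integrate each term: (1/3) ln|(u - 2)| - (1/3) ln|(u + 10)| + C


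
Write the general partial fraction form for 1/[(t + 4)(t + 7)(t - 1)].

Three distinct linear factors: A/(t + 4) + B/(t + 7) + C/(t - 1)


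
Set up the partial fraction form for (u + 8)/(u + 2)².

Repeated linear factor: A/(u + 2) + B/(u + 2)²


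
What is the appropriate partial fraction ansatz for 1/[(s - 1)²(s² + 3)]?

Repeated linear + quadratic: P/(s - 1) + Q/(s - 1)² + (Rs + S)/(s² + 3)


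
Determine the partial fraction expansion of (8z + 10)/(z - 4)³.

(8z + 10) = α(z - 4)² + β(z - 4) + γ. At z = 4: γ = 8·4 + 10 = 42. Coefficients: α = 0, β = 8
Result: 8/(z - 4)² + 42/(z - 4)³


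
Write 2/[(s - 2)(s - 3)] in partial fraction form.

2/(s - 2)(s - 3) = P/(s - 2) + Q/(s - 3). P = 2/(2 - 3) = -2, Q = 2/(3 - 2) = 2
Result: -2/(s - 2) + 2/(s - 3)


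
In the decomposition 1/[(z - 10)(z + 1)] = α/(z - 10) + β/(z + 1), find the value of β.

Cover-up at z = -1: β = 1/(-1 - 10) = -1/11


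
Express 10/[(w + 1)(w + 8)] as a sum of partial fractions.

10/(w + 1)(w + 8) = A/(w + 1) + B/(w + 8). A = 10/(-1 + 8) = 10/7, B = 10/(-8 + 1) = -10/7
Result: (10/7)/(w + 1) - (10/7)/(w + 8)


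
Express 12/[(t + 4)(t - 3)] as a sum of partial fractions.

12/(t + 4)(t - 3) = P/(t + 4) + Q/(t - 3). P = 12/(-4 - 3) = -12/7, Q = 12/(3 + 4) = 12/7
Result: (-12/7)/(t + 4) + (12/7)/(t - 3)


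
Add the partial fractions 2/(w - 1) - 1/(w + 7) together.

Common denominator (w - 1)(w + 7). Numerator: 2(w + 7) - 1(w - 1) = (2w + 14) - (w - 1) = w + 15
Result: (w + 15)/[(w - 1)(w + 7)]


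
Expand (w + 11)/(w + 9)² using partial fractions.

(w + 11) = α(w + 9) + β. At w = -9: β = 1·(-9) + 11 = 2. Coeff of w: α = 1
Result: 1/(w + 9) + 2/(w + 9)²


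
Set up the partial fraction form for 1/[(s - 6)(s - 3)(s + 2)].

Three distinct linear factors: α/(s - 6) + β/(s - 3) + γ/(s + 2)


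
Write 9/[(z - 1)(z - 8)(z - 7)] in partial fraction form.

Using cover-up method: α = 3/14, β = 9/7, γ = -3/2
Result: (3/14)/(z - 1) + (9/7)/(z - 8) - (3/2)/(z - 7)


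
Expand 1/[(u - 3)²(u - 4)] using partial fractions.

Cover-up at u=4: γ = 1/(4 - 3)² = 1. Cover-up at u=3: β = 1/(3 - 4) = -1. Comparing u² coeff: α = -γ = -1
Result: -1/(u - 3) - 1/(u - 3)² + 1/(u - 4)


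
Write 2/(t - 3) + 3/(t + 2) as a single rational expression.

Common denominator (t - 3)(t + 2). Numerator: 2(t + 2) + 3(t - 3) = (2t + 4) + (3t - 9) = 5t - 5
Result: (5t - 5)/[(t - 3)(t + 2)]


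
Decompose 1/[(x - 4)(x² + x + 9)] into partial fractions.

Cover-up at x = 4: α = 1/(4² + 1·4 + 9) = 1/29. Then β = -α = -1/29, γ = -α·(1 + 4) = -5/29
Result: (1/29)/(x - 4) - ((1/29)x + 5/29)/(x² + x + 9)


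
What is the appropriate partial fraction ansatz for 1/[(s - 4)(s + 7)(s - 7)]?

Three distinct linear factors: P/(s - 4) + Q/(s + 7) + R/(s - 7)


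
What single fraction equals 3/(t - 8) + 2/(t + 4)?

Common denominator (t - 8)(t + 4). Numerator: 3(t + 4) + 2(t - 8) = (3t + 12) + (2t - 16) = 5t - 4
Result: (5t - 4)/[(t - 8)(t + 4)]


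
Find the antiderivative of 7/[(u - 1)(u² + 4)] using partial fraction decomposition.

Cover-up at u=1: α = 7/(1²+4) = 7/5. Coeff matching: β = -7/5, γ = -7/5. Decomposition: (7/5)/(u - 1) - ((7/5)u + 7/5)/(u² + 4). Integrate: linear → ln, quadratic → (1/2)ln + arctan: (7/5) ln|(u - 1)| - (7/10) ln(u² + 4) - (7/10) arctan(u/2) + C


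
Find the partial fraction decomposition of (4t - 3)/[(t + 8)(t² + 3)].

At t=-8: A = (4·(-8) - 3)/((-8)² + 3) = -35/67. B = -A = 35/67, C = 4 - (-8)·A = -12/67
Result: (-35/67)/(t + 8) + ((35/67)t - 12/67)/(t² + 3)


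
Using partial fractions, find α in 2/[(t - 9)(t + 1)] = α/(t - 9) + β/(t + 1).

Cover-up at t = 9: α = 2/(9 + 1) = 2/10 = 1/5


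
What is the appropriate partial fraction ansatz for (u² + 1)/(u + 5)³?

Repeated linear factor (power 3): P/(u + 5) + Q/(u + 5)² + R/(u + 5)³


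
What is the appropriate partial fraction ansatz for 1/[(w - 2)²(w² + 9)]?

Repeated linear + quadratic: P/(w - 2) + Q/(w - 2)² + (Rw + S)/(w² + 9)


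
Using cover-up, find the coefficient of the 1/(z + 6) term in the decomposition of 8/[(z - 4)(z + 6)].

Cover (z + 6), set z=-6: 8/((z - 4) at z=-6) = 8/(-10) = -4/5


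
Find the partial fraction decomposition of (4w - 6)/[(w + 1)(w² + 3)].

At w=-1: A = (4·(-1) - 6)/((-1)² + 3) = -5/2. B = -A = 5/2, C = 4 - (-1)·A = 3/2
Result: (-5/2)/(w + 1) + ((5/2)w + 3/2)/(w² + 3)


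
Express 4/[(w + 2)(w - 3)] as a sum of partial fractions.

4/(w + 2)(w - 3) = A/(w + 2) + B/(w - 3). A = 4/(-2 - 3) = -4/5, B = 4/(3 + 2) = 4/5
Result: (-4/5)/(w + 2) + (4/5)/(w - 3)


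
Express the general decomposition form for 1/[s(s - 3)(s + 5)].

Three distinct linear factors: P/s + Q/(s - 3) + R/(s + 5)


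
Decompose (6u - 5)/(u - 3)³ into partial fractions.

(6u - 5) = α(u - 3)² + β(u - 3) + γ. At u = 3: γ = 6·3 - 5 = 13. Coefficients: α = 0, β = 6
Result: 6/(u - 3)² + 13/(u - 3)³


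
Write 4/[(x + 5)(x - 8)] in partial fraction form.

4/(x + 5)(x - 8) = α/(x + 5) + β/(x - 8). α = 4/(-5 - 8) = -4/13, β = 4/(8 + 5) = 4/13
Result: (-4/13)/(x + 5) + (4/13)/(x - 8)


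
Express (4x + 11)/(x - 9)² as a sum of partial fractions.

(4x + 11) = α(x - 9) + β. At x = 9: β = 4·9 + 11 = 47. Coeff of x: α = 4
Result: 4/(x - 9) + 47/(x - 9)²


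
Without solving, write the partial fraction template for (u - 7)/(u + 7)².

Repeated linear factor: A/(u + 7) + B/(u + 7)²


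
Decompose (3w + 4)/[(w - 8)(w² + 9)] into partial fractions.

At w=8: α = (3·8 + 4)/(8² + 9) = 28/73. β = -α = -28/73, γ = 3 - 8·α = -5/73
Result: (28/73)/(w - 8) - ((28/73)w + 5/73)/(w² + 9)


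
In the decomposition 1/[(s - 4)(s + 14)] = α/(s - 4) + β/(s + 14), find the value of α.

Cover-up at s = 4: α = 1/(4 + 14) = 1/18


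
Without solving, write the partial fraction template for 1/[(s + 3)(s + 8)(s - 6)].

Three distinct linear factors: α/(s + 3) + β/(s + 8) + γ/(s - 6)


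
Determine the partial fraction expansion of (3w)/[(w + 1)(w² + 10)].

At w=-1: α = (3·(-1) + 0)/((-1)² + 10) = -3/11. β = -α = 3/11, γ = 3 - (-1)·α = 30/11
Result: (-3/11)/(w + 1) + ((3/11)w + 30/11)/(w² + 10)


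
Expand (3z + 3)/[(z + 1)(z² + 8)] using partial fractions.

At z=-1: A = (3·(-1) + 3)/((-1)² + 8) = 0. B = -A = 0, C = 3 - (-1)·A = 3
Result: (3)/(z² + 8)


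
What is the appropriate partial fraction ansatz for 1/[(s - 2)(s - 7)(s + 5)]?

Three distinct linear factors: P/(s - 2) + Q/(s - 7) + R/(s + 5)


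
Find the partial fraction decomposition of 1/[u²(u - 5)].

Cover-up at u=5: R = 1/(5 - 0)² = 1/25. Cover-up at u=0: Q = 1/(0 - 5) = -1/5. Comparing u² coeff: P = -R = -1/25
Result: (-1/25)/u - (1/5)/u² + (1/25)/(u - 5)


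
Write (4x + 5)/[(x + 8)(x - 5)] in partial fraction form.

At x=-8: A = (4·(-8) + 5)/(-8 - 5) = 27/13. At x=5: B = (4·5 + 5)/(5 + 8) = 25/13
Result: (27/13)/(x + 8) + (25/13)/(x - 5)


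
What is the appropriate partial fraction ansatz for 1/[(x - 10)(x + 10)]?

Distinct linear factors: α/(x - 10) + β/(x + 10)


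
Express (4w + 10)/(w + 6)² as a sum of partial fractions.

(4w + 10) = P(w + 6) + Q. At w = -6: Q = 4·(-6) + 10 = -14. Coeff of w: P = 4
Result: 4/(w + 6) - 14/(w + 6)²


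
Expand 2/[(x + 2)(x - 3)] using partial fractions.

2/(x + 2)(x - 3) = α/(x + 2) + β/(x - 3). α = 2/(-2 - 3) = -2/5, β = 2/(3 + 2) = 2/5
Result: (-2/5)/(x + 2) + (2/5)/(x - 3)


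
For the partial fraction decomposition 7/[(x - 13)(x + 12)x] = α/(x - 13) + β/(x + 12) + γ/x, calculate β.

Cover-up at x = -12: β = 7/[(-12 - 13)(-12 - 0)] = 7/[(-25)(-12)] = 7/300


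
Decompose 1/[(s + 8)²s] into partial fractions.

Cover-up at s=0: γ = 1/(0 + 8)² = 1/64. Cover-up at s=-8: β = 1/(-8 - 0) = -1/8. Comparing s² coeff: α = -γ = -1/64
Result: (-1/64)/(s + 8) - (1/8)/(s + 8)² + (1/64)/s


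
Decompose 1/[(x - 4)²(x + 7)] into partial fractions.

Cover-up at x=-7: γ = 1/(-7 - 4)² = 1/121. Cover-up at x=4: β = 1/(4 + 7) = 1/11. Comparing x² coeff: α = -γ = -1/121
Result: (-1/121)/(x - 4) + (1/11)/(x - 4)² + (1/121)/(x + 7)


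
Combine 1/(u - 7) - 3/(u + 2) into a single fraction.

Common denominator (u - 7)(u + 2). Numerator: 1(u + 2) - 3(u - 7) = (u + 2) - (3u - 21) = -2u + 23
Result: (-2u + 23)/[(u - 7)(u + 2)]


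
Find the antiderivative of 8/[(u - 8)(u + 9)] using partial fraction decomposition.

Decompose: 8/[(u - 8)(u + 9)] = (8/17)/(u - 8) - (8/17)/(u + 9). Integrate each term: (8/17) ln|(u - 8)| - (8/17) ln|(u + 9)| + C


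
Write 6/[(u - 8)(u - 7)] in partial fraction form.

6/(u - 8)(u - 7) = A/(u - 8) + B/(u - 7). A = 6/(8 - 7) = 6, B = 6/(7 - 8) = -6
Result: 6/(u - 8) - 6/(u - 7)


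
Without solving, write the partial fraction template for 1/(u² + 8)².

Repeated quadratic factor: (Au + B)/(u² + 8) + (Cu + D)/(u² + 8)²


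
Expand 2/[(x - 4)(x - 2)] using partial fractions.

2/(x - 4)(x - 2) = P/(x - 4) + Q/(x - 2). P = 2/(4 - 2) = 1, Q = 2/(2 - 4) = -1
Result: 1/(x - 4) - 1/(x - 2)


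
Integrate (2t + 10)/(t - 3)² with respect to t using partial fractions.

Decompose: α = 2, β = 2·3 + 10 = 16, so (2t + 10)/(t - 3)² = 2/(t - 3) + 16/(t - 3)². Integrate: ∫ α/(t - 3) dt = 2 ln|(t - 3)|; ∫ β/(t - 3)² dt = -16/(t - 3). Sum: 2 ln|(t - 3)| - 16/(t - 3) + C


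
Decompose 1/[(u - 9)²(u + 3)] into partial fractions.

Cover-up at u=-3: γ = 1/(-3 - 9)² = 1/144. Cover-up at u=9: β = 1/(9 + 3) = 1/12. Comparing u² coeff: α = -γ = -1/144
Result: (-1/144)/(u - 9) + (1/12)/(u - 9)² + (1/144)/(u + 3)


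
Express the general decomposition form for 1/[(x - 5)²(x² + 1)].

Repeated linear + quadratic: A/(x - 5) + B/(x - 5)² + (Cx + D)/(x² + 1)


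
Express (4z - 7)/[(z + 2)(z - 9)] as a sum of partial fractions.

At z=-2: A = (4·(-2) - 7)/(-2 - 9) = 15/11. At z=9: B = (4·9 - 7)/(9 + 2) = 29/11
Result: (15/11)/(z + 2) + (29/11)/(z - 9)


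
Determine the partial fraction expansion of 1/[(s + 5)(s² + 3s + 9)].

Cover-up at s = -5: P = 1/((-5)² + 3·(-5) + 9) = 1/19. Then Q = -P = -1/19, R = -P·(3 - 5) = 2/19
Result: (1/19)/(s + 5) - ((1/19)s - 2/19)/(s² + 3s + 9)


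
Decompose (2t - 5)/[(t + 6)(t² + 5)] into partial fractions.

At t=-6: A = (2·(-6) - 5)/((-6)² + 5) = -17/41. B = -A = 17/41, C = 2 - (-6)·A = -20/41
Result: (-17/41)/(t + 6) + ((17/41)t - 20/41)/(t² + 5)


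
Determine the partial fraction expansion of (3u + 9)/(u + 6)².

(3u + 9) = P(u + 6) + Q. At u = -6: Q = 3·(-6) + 9 = -9. Coeff of u: P = 3
Result: 3/(u + 6) - 9/(u + 6)²


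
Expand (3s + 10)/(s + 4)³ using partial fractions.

(3s + 10) = P(s + 4)² + Q(s + 4) + R. At s = -4: R = 3·(-4) + 10 = -2. Coefficients: P = 0, Q = 3
Result: 3/(s + 4)² - 2/(s + 4)³


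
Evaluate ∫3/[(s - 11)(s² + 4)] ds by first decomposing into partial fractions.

Cover-up at s=11: P = 3/(11²+4) = 3/125. Coeff matching: Q = -3/125, R = -33/125. Decomposition: (3/125)/(s - 11) - ((3/125)s + 33/125)/(s² + 4). Integrate: linear → ln, quadratic → (1/2)ln + arctan: (3/125) ln|(s - 11)| - (3/250) ln(s² + 4) - (33/250) arctan(s/2) + C


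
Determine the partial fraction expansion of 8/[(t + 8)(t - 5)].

8/(t + 8)(t - 5) = α/(t + 8) + β/(t - 5). α = 8/(-8 - 5) = -8/13, β = 8/(5 + 8) = 8/13
Result: (-8/13)/(t + 8) + (8/13)/(t - 5)


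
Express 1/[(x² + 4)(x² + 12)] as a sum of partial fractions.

Coefficient matching gives α = γ = 0, β = 1/(12-4) = 1/8, δ = -β = -1/8
Result: (1/8)/(x² + 4) - (1/8)/(x² + 12)


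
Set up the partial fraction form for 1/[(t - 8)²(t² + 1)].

Repeated linear + quadratic: α/(t - 8) + β/(t - 8)² + (γt + δ)/(t² + 1)


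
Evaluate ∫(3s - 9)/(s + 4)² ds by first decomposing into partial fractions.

Decompose: P = 3, Q = 3·(-4) - 9 = -21, so (3s - 9)/(s + 4)² = 3/(s + 4) - 21/(s + 4)². Integrate: ∫ P/(s + 4) ds = 3 ln|(s + 4)|; ∫ Q/(s + 4)² ds = 21/(s + 4). Sum: 3 ln|(s + 4)| + 21/(s + 4) + C


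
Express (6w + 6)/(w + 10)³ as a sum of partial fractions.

(6w + 6) = A(w + 10)² + B(w + 10) + C. At w = -10: C = 6·(-10) + 6 = -54. Coefficients: A = 0, B = 6
Result: 6/(w + 10)² - 54/(w + 10)³


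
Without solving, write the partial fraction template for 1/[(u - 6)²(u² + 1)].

Repeated linear + quadratic: A/(u - 6) + B/(u - 6)² + (Cu + D)/(u² + 1)


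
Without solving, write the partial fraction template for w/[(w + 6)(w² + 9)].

Linear + irreducible quadratic: P/(w + 6) + (Qw + R)/(w² + 9)


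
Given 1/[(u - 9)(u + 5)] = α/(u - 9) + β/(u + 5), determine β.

Cover-up at u = -5: β = 1/(-5 - 9) = -1/14


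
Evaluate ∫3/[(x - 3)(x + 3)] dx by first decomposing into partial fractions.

Decompose: 3/[(x - 3)(x + 3)] = (1/2)/(x - 3) - (1/2)/(x + 3). Integrate each term: (1/2) ln|(x - 3)| - (1/2) ln|(x + 3)| + C


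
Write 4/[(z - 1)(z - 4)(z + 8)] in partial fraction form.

Using cover-up method: A = -4/27, B = 1/9, C = 1/27
Result: (-4/27)/(z - 1) + (1/9)/(z - 4) + (1/27)/(z + 8)


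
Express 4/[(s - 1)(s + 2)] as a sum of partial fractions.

4/(s - 1)(s + 2) = P/(s - 1) + Q/(s + 2). P = 4/(1 + 2) = 4/3, Q = 4/(-2 - 1) = -4/3
Result: (4/3)/(s - 1) - (4/3)/(s + 2)


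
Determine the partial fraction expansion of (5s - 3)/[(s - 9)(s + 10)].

At s=9: α = (5·9 - 3)/(9 + 10) = 42/19. At s=-10: β = (5·(-10) - 3)/(-10 - 9) = 53/19
Result: (42/19)/(s - 9) + (53/19)/(s + 10)


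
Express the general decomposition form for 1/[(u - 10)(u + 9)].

Distinct linear factors: P/(u - 10) + Q/(u + 9)


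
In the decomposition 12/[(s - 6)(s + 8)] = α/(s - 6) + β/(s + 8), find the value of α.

Cover-up at s = 6: α = 12/(6 + 8) = 12/14 = 6/7


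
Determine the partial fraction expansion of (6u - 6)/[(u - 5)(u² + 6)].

At u=5: α = (6·5 - 6)/(5² + 6) = 24/31. β = -α = -24/31, γ = 6 - 5·α = 66/31
Result: (24/31)/(u - 5) - ((24/31)u - 66/31)/(u² + 6)


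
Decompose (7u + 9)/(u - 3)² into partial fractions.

(7u + 9) = A(u - 3) + B. At u = 3: B = 7·3 + 9 = 30. Coeff of u: A = 7
Result: 7/(u - 3) + 30/(u - 3)²


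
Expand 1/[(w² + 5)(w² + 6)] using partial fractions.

Coefficient matching gives P = R = 0, Q = 1/(6-5) = 1, S = -Q = -1
Result: 1/(w² + 5) - 1/(w² + 6)


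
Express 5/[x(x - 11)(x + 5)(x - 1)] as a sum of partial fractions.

Using Heaviside cover-up: (1/11)/x + (1/352)/(x - 11) - (1/96)/(x + 5) - (1/12)/(x - 1)


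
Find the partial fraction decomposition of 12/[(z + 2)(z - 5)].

12/(z + 2)(z - 5) = P/(z + 2) + Q/(z - 5). P = 12/(-2 - 5) = -12/7, Q = 12/(5 + 2) = 12/7
Result: (-12/7)/(z + 2) + (12/7)/(z - 5)


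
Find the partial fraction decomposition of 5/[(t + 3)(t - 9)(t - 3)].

Using cover-up method: A = 5/72, B = 5/72, C = -5/36
Result: (5/72)/(t + 3) + (5/72)/(t - 9) - (5/36)/(t - 3)


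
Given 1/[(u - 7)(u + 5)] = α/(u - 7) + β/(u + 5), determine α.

Cover-up at u = 7: α = 1/(7 + 5) = 1/12


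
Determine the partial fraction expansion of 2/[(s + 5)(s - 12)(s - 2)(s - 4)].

Using Heaviside cover-up: (-2/1071)/(s + 5) + (1/680)/(s - 12) + (1/70)/(s - 2) - (1/72)/(s - 4)


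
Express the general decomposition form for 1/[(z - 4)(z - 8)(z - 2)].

Three distinct linear factors: α/(z - 4) + β/(z - 8) + γ/(z - 2)


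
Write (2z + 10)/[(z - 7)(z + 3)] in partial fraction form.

At z=7: α = (2·7 + 10)/(7 + 3) = 12/5. At z=-3: β = (2·(-3) + 10)/(-3 - 7) = -2/5
Result: (12/5)/(z - 7) - (2/5)/(z + 3)


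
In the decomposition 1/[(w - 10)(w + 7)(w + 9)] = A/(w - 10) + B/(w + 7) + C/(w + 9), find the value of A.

Cover-up at w = 10: A = 1/[(10 + 7)(10 + 9)] = 1/[(17)(19)] = 1/323


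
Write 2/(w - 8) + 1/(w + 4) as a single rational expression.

Common denominator (w - 8)(w + 4). Numerator: 2(w + 4) + 1(w - 8) = (2w + 8) + (w - 8) = 3w
Result: (3w)/[(w - 8)(w + 4)]


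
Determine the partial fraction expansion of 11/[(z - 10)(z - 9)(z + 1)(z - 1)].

Using Heaviside cover-up: (1/9)/(z - 10) - (11/80)/(z - 9) - (1/20)/(z + 1) + (11/144)/(z - 1)


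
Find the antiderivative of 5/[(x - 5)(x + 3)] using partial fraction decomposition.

Decompose: 5/[(x - 5)(x + 3)] = (5/8)/(x - 5) - (5/8)/(x + 3). Integrate each term: (5/8) ln|(x - 5)| - (5/8) ln|(x + 3)| + C


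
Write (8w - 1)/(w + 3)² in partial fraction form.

(8w - 1) = α(w + 3) + β. At w = -3: β = 8·(-3) - 1 = -25. Coeff of w: α = 8
Result: 8/(w + 3) - 25/(w + 3)²


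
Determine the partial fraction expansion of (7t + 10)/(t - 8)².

(7t + 10) = P(t - 8) + Q. At t = 8: Q = 7·8 + 10 = 66. Coeff of t: P = 7
Result: 7/(t - 8) + 66/(t - 8)²


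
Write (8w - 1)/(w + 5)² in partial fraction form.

(8w - 1) = α(w + 5) + β. At w = -5: β = 8·(-5) - 1 = -41. Coeff of w: α = 8
Result: 8/(w + 5) - 41/(w + 5)²


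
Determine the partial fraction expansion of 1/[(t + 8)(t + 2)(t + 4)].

Using cover-up method: α = 1/24, β = 1/12, γ = -1/8
Result: (1/24)/(t + 8) + (1/12)/(t + 2) - (1/8)/(t + 4)


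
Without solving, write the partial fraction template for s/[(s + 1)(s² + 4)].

Linear + irreducible quadratic: A/(s + 1) + (Bs + C)/(s² + 4)


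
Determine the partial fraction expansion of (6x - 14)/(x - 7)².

(6x - 14) = α(x - 7) + β. At x = 7: β = 6·7 - 14 = 28. Coeff of x: α = 6
Result: 6/(x - 7) + 28/(x - 7)²


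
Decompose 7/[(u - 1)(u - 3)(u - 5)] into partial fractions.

Using cover-up method: P = 7/8, Q = -7/4, R = 7/8
Result: (7/8)/(u - 1) - (7/4)/(u - 3) + (7/8)/(u - 5)


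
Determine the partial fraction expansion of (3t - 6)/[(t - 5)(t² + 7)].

At t=5: A = (3·5 - 6)/(5² + 7) = 9/32. B = -A = -9/32, C = 3 - 5·A = 51/32
Result: (9/32)/(t - 5) - ((9/32)t - 51/32)/(t² + 7)


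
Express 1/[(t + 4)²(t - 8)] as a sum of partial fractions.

Cover-up at t=8: C = 1/(8 + 4)² = 1/144. Cover-up at t=-4: B = 1/(-4 - 8) = -1/12. Comparing t² coeff: A = -C = -1/144
Result: (-1/144)/(t + 4) - (1/12)/(t + 4)² + (1/144)/(t - 8)


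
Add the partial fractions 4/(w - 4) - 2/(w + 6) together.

Common denominator (w - 4)(w + 6). Numerator: 4(w + 6) - 2(w - 4) = (4w + 24) - (2w - 8) = 2w + 32
Result: (2w + 32)/[(w - 4)(w + 6)]


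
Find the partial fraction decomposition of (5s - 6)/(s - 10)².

(5s - 6) = α(s - 10) + β. At s = 10: β = 5·10 - 6 = 44. Coeff of s: α = 5
Result: 5/(s - 10) + 44/(s - 10)²


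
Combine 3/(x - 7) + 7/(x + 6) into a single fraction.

Common denominator (x - 7)(x + 6). Numerator: 3(x + 6) + 7(x - 7) = (3x + 18) + (7x - 49) = 10x - 31
Result: (10x - 31)/[(x - 7)(x + 6)]


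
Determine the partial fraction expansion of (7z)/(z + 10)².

(7z) = A(z + 10) + B. At z = -10: B = 7·(-10) + 0 = -70. Coeff of z: A = 7
Result: 7/(z + 10) - 70/(z + 10)²


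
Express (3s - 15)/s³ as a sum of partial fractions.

(3s - 15) = αs² + βs + γ. At s = 0: γ = 3·0 - 15 = -15. Coefficients: α = 0, β = 3
Result: 3/s² - 15/s³


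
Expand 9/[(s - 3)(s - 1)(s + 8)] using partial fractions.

Using cover-up method: α = 9/22, β = -1/2, γ = 1/11
Result: (9/22)/(s - 3) - (1/2)/(s - 1) + (1/11)/(s + 8)


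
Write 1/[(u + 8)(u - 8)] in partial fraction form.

1/(u + 8)(u - 8) = P/(u + 8) + Q/(u - 8). P = 1/(-8 - 8) = -1/16, Q = 1/(8 + 8) = 1/16
Result: (-1/16)/(u + 8) + (1/16)/(u - 8)


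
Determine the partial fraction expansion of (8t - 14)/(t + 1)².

(8t - 14) = A(t + 1) + B. At t = -1: B = 8·(-1) - 14 = -22. Coeff of t: A = 8
Result: 8/(t + 1) - 22/(t + 1)²


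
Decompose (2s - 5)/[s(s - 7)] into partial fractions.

At s=0: P = (2·0 - 5)/(0 - 7) = 5/7. At s=7: Q = (2·7 - 5)/(7 - 0) = 9/7
Result: (5/7)/s + (9/7)/(s - 7)


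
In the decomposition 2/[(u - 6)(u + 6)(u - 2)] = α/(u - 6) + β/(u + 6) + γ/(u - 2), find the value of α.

Cover-up at u = 6: α = 2/[(6 + 6)(6 - 2)] = 2/[(12)(4)] = 2/48 = 1/24


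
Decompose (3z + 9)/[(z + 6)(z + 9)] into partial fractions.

At z=-6: A = (3·(-6) + 9)/(-6 + 9) = -3. At z=-9: B = (3·(-9) + 9)/(-9 + 6) = 6
Result: -3/(z + 6) + 6/(z + 9)


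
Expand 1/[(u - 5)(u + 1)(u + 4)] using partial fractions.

Using cover-up method: A = 1/54, B = -1/18, C = 1/27
Result: (1/54)/(u - 5) - (1/18)/(u + 1) + (1/27)/(u + 4)


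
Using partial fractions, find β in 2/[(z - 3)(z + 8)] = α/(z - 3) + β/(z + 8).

Cover-up at z = -8: β = 2/(-8 - 3) = -2/11


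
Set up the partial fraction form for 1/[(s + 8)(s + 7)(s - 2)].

Three distinct linear factors: α/(s + 8) + β/(s + 7) + γ/(s - 2)


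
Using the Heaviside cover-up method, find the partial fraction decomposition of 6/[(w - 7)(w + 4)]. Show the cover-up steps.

Cover (w - 7): set w=7, get α = 6/(7 + 4) = 6/11. Cover (w + 4): set w=-4, get β = 6/(-4 - 7) = -6/11.
Result: (6/11)/(w - 7) - (6/11)/(w + 4)


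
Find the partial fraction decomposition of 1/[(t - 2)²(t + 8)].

Cover-up at t=-8: R = 1/(-8 - 2)² = 1/100. Cover-up at t=2: Q = 1/(2 + 8) = 1/10. Comparing t² coeff: P = -R = -1/100
Result: (-1/100)/(t - 2) + (1/10)/(t - 2)² + (1/100)/(t + 8)


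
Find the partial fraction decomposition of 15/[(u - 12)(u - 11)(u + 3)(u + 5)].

Using Heaviside cover-up: (1/17)/(u - 12) - (15/224)/(u - 11) + (1/28)/(u + 3) - (15/544)/(u + 5)


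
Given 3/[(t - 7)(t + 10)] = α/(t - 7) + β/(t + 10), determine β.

Cover-up at t = -10: β = 3/(-10 - 7) = -3/17


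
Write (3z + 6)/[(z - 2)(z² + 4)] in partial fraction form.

At z=2: A = (3·2 + 6)/(2² + 4) = 3/2. B = -A = -3/2, C = 3 - 2·A = 0
Result: (3/2)/(z - 2) - ((3/2)z)/(z² + 4)


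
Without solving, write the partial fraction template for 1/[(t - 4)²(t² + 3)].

Repeated linear + quadratic: A/(t - 4) + B/(t - 4)² + (Ct + D)/(t² + 3)


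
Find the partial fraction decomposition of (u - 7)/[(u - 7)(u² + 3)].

At u=7: α = (1·7 - 7)/(7² + 3) = 0. β = -α = 0, γ = 1 - 7·α = 1
Result: (1)/(u² + 3)


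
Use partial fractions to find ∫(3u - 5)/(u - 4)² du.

Decompose: P = 3, Q = 3·4 - 5 = 7, so (3u - 5)/(u - 4)² = 3/(u - 4) + 7/(u - 4)². Integrate: ∫ P/(u - 4) du = 3 ln|(u - 4)|; ∫ Q/(u - 4)² du = -7/(u - 4). Sum: 3 ln|(u - 4)| - 7/(u - 4) + C


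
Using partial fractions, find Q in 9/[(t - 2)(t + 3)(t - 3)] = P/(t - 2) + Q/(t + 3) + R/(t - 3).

Cover-up at t = -3: Q = 9/[(-3 - 2)(-3 - 3)] = 9/[(-5)(-6)] = 9/30 = 3/10


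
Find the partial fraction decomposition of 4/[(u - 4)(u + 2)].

4/(u - 4)(u + 2) = α/(u - 4) + β/(u + 2). α = 4/(4 + 2) = 2/3, β = 4/(-2 - 4) = -2/3
Result: (2/3)/(u - 4) - (2/3)/(u + 2)


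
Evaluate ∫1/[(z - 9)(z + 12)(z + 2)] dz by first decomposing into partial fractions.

Cover-up: P = 1/231, Q = 1/210, R = -1/110. Decomposition: (1/231)/(z - 9) + (1/210)/(z + 12) - (1/110)/(z + 2). Integrate each term: (1/231) ln|(z - 9)| + (1/210) ln|(z + 12)| - (1/110) ln|(z + 2)| + C


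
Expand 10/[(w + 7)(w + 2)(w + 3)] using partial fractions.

Using cover-up method: A = 1/2, B = 2, C = -5/2
Result: (1/2)/(w + 7) + 2/(w + 2) - (5/2)/(w + 3)


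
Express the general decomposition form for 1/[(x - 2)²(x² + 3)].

Repeated linear + quadratic: α/(x - 2) + β/(x - 2)² + (γx + δ)/(x² + 3)


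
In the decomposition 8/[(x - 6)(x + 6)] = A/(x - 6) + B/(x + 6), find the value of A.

Cover-up at x = 6: A = 8/(6 + 6) = 8/12 = 2/3


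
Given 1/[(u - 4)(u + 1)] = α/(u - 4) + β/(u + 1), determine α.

Cover-up at u = 4: α = 1/(4 + 1) = 1/5


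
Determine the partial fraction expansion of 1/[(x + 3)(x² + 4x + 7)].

Cover-up at x = -3: α = 1/((-3)² + 4·(-3) + 7) = 1/4. Then β = -α = -1/4, γ = -α·(4 - 3) = -1/4
Result: (1/4)/(x + 3) - ((1/4)x + 1/4)/(x² + 4x + 7)


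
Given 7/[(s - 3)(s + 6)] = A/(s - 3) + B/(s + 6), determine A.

Cover-up at s = 3: A = 7/(3 + 6) = 7/9


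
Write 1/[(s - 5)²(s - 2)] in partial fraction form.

Cover-up at s=2: γ = 1/(2 - 5)² = 1/9. Cover-up at s=5: β = 1/(5 - 2) = 1/3. Comparing s² coeff: α = -γ = -1/9
Result: (-1/9)/(s - 5) + (1/3)/(s - 5)² + (1/9)/(s - 2)


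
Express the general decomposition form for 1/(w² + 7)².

Repeated quadratic factor: (αw + β)/(w² + 7) + (γw + δ)/(w² + 7)²


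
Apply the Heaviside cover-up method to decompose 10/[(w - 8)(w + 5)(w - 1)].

Cover (w - 8), w=8: α = 10/[(8 + 5)(8 - 1)] = 10/91. Cover (w + 5), w=-5: β = 10/[(-5 - 8)(-5 - 1)] = 5/39. Cover (w - 1), w=1: γ = 10/[(1 - 8)(1 + 5)] = -5/21.
Result: (10/91)/(w - 8) + (5/39)/(w + 5) - (5/21)/(w - 1)


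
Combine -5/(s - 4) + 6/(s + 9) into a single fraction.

Common denominator (s - 4)(s + 9). Numerator: -5(s + 9) + 6(s - 4) = (-5s - 45) + (6s - 24) = s - 69
Result: (s - 69)/[(s - 4)(s + 9)]


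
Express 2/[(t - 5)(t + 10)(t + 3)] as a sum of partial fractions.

Using cover-up method: A = 1/60, B = 2/105, C = -1/28
Result: (1/60)/(t - 5) + (2/105)/(t + 10) - (1/28)/(t + 3)


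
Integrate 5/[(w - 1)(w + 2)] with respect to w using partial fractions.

Decompose: 5/[(w - 1)(w + 2)] = (5/3)/(w - 1) - (5/3)/(w + 2). Integrate each term: (5/3) ln|(w - 1)| - (5/3) ln|(w + 2)| + C


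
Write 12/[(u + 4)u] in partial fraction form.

12/(u + 4)u = A/(u + 4) + B/u. A = 12/(-4 - 0) = -3, B = 12/(0 + 4) = 3
Result: -3/(u + 4) + 3/u


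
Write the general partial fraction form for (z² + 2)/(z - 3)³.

Repeated linear factor (power 3): α/(z - 3) + β/(z - 3)² + γ/(z - 3)³


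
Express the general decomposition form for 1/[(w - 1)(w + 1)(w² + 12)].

Two linear + quadratic: A/(w - 1) + B/(w + 1) + (Cw + D)/(w² + 12)


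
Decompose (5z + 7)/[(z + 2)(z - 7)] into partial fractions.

At z=-2: P = (5·(-2) + 7)/(-2 - 7) = 1/3. At z=7: Q = (5·7 + 7)/(7 + 2) = 14/3
Result: (1/3)/(z + 2) + (14/3)/(z - 7)


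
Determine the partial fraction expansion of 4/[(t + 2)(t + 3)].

4/(t + 2)(t + 3) = α/(t + 2) + β/(t + 3). α = 4/(-2 + 3) = 4, β = 4/(-3 + 2) = -4
Result: 4/(t + 2) - 4/(t + 3)


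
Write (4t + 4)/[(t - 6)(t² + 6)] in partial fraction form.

At t=6: P = (4·6 + 4)/(6² + 6) = 2/3. Q = -P = -2/3, R = 4 - 6·P = 0
Result: (2/3)/(t - 6) - ((2/3)t)/(t² + 6)


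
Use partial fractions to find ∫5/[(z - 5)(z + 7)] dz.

Decompose: 5/[(z - 5)(z + 7)] = (5/12)/(z - 5) - (5/12)/(z + 7). Integrate each term: (5/12) ln|(z - 5)| - (5/12) ln|(z + 7)| + C


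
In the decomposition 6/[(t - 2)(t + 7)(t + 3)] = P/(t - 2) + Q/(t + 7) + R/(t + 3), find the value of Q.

Cover-up at t = -7: Q = 6/[(-7 - 2)(-7 + 3)] = 6/[(-9)(-4)] = 6/36 = 1/6


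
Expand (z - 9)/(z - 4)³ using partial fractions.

(z - 9) = P(z - 4)² + Q(z - 4) + R. At z = 4: R = 1·4 - 9 = -5. Coefficients: P = 0, Q = 1
Result: 1/(z - 4)² - 5/(z - 4)³


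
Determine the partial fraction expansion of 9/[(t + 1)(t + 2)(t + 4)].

Using cover-up method: P = 3, Q = -9/2, R = 3/2
Result: 3/(t + 1) - (9/2)/(t + 2) + (3/2)/(t + 4)


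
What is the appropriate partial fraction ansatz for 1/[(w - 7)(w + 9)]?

Distinct linear factors: P/(w - 7) + Q/(w + 9)


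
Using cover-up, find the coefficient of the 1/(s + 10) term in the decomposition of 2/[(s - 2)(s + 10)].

Cover (s + 10), set s=-10: 2/((s - 2) at s=-10) = 2/(-12) = -1/6


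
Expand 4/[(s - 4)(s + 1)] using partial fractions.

4/(s - 4)(s + 1) = α/(s - 4) + β/(s + 1). α = 4/(4 + 1) = 4/5, β = 4/(-1 - 4) = -4/5
Result: (4/5)/(s - 4) - (4/5)/(s + 1)


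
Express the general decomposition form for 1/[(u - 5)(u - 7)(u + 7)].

Three distinct linear factors: A/(u - 5) + B/(u - 7) + C/(u + 7)


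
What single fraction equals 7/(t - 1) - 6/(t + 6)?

Common denominator (t - 1)(t + 6). Numerator: 7(t + 6) - 6(t - 1) = (7t + 42) - (6t - 6) = t + 48
Result: (t + 48)/[(t - 1)(t + 6)]


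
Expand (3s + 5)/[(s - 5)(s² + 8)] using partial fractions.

At s=5: α = (3·5 + 5)/(5² + 8) = 20/33. β = -α = -20/33, γ = 3 - 5·α = -1/33
Result: (20/33)/(s - 5) - ((20/33)s + 1/33)/(s² + 8)


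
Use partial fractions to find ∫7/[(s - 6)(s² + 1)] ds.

Cover-up at s=6: A = 7/(6²+1) = 7/37. Coeff matching: B = -7/37, C = -42/37. Decomposition: (7/37)/(s - 6) - ((7/37)s + 42/37)/(s² + 1). Integrate: linear → ln, quadratic → (1/2)ln + arctan: (7/37) ln|(s - 6)| - (7/74) ln(s² + 1) - (42/37) arctan(s) + C


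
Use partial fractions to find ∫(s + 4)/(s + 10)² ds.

Decompose: A = 1, B = 1·(-10) + 4 = -6, so (s + 4)/(s + 10)² = 1/(s + 10) - 6/(s + 10)². Integrate: ∫ A/(s + 10) ds = ln|(s + 10)|; ∫ B/(s + 10)² ds = 6/(s + 10). Sum: ln|(s + 10)| + 6/(s + 10) + C


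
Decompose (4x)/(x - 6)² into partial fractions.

(4x) = A(x - 6) + B. At x = 6: B = 4·6 + 0 = 24. Coeff of x: A = 4
Result: 4/(x - 6) + 24/(x - 6)²


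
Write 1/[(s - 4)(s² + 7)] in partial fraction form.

Cover-up at s = 4: P = 1/(4² + 7) = 1/23. Then Q = -P = -1/23, R = -P·(0 + 4) = -4/23
Result: (1/23)/(s - 4) - ((1/23)s + 4/23)/(s² + 7)


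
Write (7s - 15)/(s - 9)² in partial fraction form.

(7s - 15) = A(s - 9) + B. At s = 9: B = 7·9 - 15 = 48. Coeff of s: A = 7
Result: 7/(s - 9) + 48/(s - 9)²


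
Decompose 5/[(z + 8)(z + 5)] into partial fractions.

5/(z + 8)(z + 5) = P/(z + 8) + Q/(z + 5). P = 5/(-8 + 5) = -5/3, Q = 5/(-5 + 8) = 5/3
Result: (-5/3)/(z + 8) + (5/3)/(z + 5)


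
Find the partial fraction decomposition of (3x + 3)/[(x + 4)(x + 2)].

At x=-4: α = (3·(-4) + 3)/(-4 + 2) = 9/2. At x=-2: β = (3·(-2) + 3)/(-2 + 4) = -3/2
Result: (9/2)/(x + 4) - (3/2)/(x + 2)


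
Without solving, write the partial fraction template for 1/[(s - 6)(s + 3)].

Distinct linear factors: P/(s - 6) + Q/(s + 3)


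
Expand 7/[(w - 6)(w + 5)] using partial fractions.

7/(w - 6)(w + 5) = P/(w - 6) + Q/(w + 5). P = 7/(6 + 5) = 7/11, Q = 7/(-5 - 6) = -7/11
Result: (7/11)/(w - 6) - (7/11)/(w + 5)


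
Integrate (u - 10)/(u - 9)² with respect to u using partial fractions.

Decompose: A = 1, B = 1·9 - 10 = -1, so (u - 10)/(u - 9)² = 1/(u - 9) - 1/(u - 9)². Integrate: ∫ A/(u - 9) du = ln|(u - 9)|; ∫ B/(u - 9)² du = 1/(u - 9). Sum: ln|(u - 9)| + 1/(u - 9) + C


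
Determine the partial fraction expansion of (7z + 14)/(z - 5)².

(7z + 14) = A(z - 5) + B. At z = 5: B = 7·5 + 14 = 49. Coeff of z: A = 7
Result: 7/(z - 5) + 49/(z - 5)²


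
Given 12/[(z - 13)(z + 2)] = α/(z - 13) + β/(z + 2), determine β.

Cover-up at z = -2: β = 12/(-2 - 13) = -12/15 = -4/5


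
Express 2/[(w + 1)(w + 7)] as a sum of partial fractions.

2/(w + 1)(w + 7) = α/(w + 1) + β/(w + 7). α = 2/(-1 + 7) = 1/3, β = 2/(-7 + 1) = -1/3
Result: (1/3)/(w + 1) - (1/3)/(w + 7)


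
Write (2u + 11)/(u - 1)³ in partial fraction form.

(2u + 11) = α(u - 1)² + β(u - 1) + γ. At u = 1: γ = 2·1 + 11 = 13. Coefficients: α = 0, β = 2
Result: 2/(u - 1)² + 13/(u - 1)³


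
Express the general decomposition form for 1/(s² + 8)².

Repeated quadratic factor: (Ps + Q)/(s² + 8) + (Rs + S)/(s² + 8)²


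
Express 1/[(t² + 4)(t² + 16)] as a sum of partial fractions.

Coefficient matching gives A = C = 0, B = 1/(16-4) = 1/12, D = -B = -1/12
Result: (1/12)/(t² + 4) - (1/12)/(t² + 16)


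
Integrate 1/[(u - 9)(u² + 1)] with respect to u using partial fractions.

Cover-up at u=9: A = 1/(9²+1) = 1/82. Coeff matching: B = -1/82, C = -9/82. Decomposition: (1/82)/(u - 9) - ((1/82)u + 9/82)/(u² + 1). Integrate: linear → ln, quadratic → (1/2)ln + arctan: (1/82) ln|(u - 9)| - (1/164) ln(u² + 1) - (9/82) arctan(u) + C


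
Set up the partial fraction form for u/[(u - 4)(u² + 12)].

Linear + irreducible quadratic: A/(u - 4) + (Bu + C)/(u² + 12)


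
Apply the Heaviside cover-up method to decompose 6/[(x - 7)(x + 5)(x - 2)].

Cover (x - 7), x=7: P = 6/[(7 + 5)(7 - 2)] = 1/10. Cover (x + 5), x=-5: Q = 6/[(-5 - 7)(-5 - 2)] = 1/14. Cover (x - 2), x=2: R = 6/[(2 - 7)(2 + 5)] = -6/35.
Result: (1/10)/(x - 7) + (1/14)/(x + 5) - (6/35)/(x - 2)


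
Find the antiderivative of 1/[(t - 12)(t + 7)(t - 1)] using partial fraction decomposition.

Cover-up: A = 1/209, B = 1/152, C = -1/88. Decomposition: (1/209)/(t - 12) + (1/152)/(t + 7) - (1/88)/(t - 1). Integrate each term: (1/209) ln|(t - 12)| + (1/152) ln|(t + 7)| - (1/88) ln|(t - 1)| + C


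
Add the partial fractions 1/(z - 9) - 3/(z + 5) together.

Common denominator (z - 9)(z + 5). Numerator: 1(z + 5) - 3(z - 9) = (z + 5) - (3z - 27) = -2z + 32
Result: (-2z + 32)/[(z - 9)(z + 5)]


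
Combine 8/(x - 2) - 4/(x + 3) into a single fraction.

Common denominator (x - 2)(x + 3). Numerator: 8(x + 3) - 4(x - 2) = (8x + 24) - (4x - 8) = 4x + 32
Result: (4x + 32)/[(x - 2)(x + 3)]


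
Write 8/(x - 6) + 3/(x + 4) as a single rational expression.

Common denominator (x - 6)(x + 4). Numerator: 8(x + 4) + 3(x - 6) = (8x + 32) + (3x - 18) = 11x + 14
Result: (11x + 14)/[(x - 6)(x + 4)]


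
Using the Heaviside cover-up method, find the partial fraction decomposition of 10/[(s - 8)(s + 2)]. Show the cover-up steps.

Cover (s - 8): set s=8, get P = 10/(8 + 2) = 1. Cover (s + 2): set s=-2, get Q = 10/(-2 - 8) = -1.
Result: 1/(s - 8) - 1/(s + 2)


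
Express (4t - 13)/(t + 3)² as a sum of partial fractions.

(4t - 13) = α(t + 3) + β. At t = -3: β = 4·(-3) - 13 = -25. Coeff of t: α = 4
Result: 4/(t + 3) - 25/(t + 3)²


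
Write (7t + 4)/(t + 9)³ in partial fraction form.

(7t + 4) = A(t + 9)² + B(t + 9) + C. At t = -9: C = 7·(-9) + 4 = -59. Coefficients: A = 0, B = 7
Result: 7/(t + 9)² - 59/(t + 9)³


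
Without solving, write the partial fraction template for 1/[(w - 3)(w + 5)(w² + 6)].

Two linear + quadratic: α/(w - 3) + β/(w + 5) + (γw + δ)/(w² + 6)


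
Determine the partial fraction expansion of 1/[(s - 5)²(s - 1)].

Cover-up at s=1: γ = 1/(1 - 5)² = 1/16. Cover-up at s=5: β = 1/(5 - 1) = 1/4. Comparing s² coeff: α = -γ = -1/16
Result: (-1/16)/(s - 5) + (1/4)/(s - 5)² + (1/16)/(s - 1)


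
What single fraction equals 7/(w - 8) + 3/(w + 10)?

Common denominator (w - 8)(w + 10). Numerator: 7(w + 10) + 3(w - 8) = (7w + 70) + (3w - 24) = 10w + 46
Result: (10w + 46)/[(w - 8)(w + 10)]


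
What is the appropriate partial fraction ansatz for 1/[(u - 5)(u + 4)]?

Distinct linear factors: P/(u - 5) + Q/(u + 4)


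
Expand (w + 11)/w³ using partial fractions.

(w + 11) = Aw² + Bw + C. At w = 0: C = 1·0 + 11 = 11. Coefficients: A = 0, B = 1
Result: 1/w² + 11/w³


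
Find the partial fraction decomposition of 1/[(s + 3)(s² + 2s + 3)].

Cover-up at s = -3: A = 1/((-3)² + 2·(-3) + 3) = 1/6. Then B = -A = -1/6, C = -A·(2 - 3) = 1/6
Result: (1/6)/(s + 3) - ((1/6)s - 1/6)/(s² + 2s + 3)


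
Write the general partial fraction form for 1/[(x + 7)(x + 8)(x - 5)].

Three distinct linear factors: α/(x + 7) + β/(x + 8) + γ/(x - 5)


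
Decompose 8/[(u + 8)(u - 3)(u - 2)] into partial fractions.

Using cover-up method: P = 4/55, Q = 8/11, R = -4/5
Result: (4/55)/(u + 8) + (8/11)/(u - 3) - (4/5)/(u - 2)
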